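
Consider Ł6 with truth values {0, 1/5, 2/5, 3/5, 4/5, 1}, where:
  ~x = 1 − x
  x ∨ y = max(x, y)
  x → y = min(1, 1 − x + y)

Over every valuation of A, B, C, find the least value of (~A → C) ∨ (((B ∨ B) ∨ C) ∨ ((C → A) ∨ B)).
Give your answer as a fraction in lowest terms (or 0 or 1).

3/5

Take A = 0, B = 0, C = 2/5:
~A = ~0 = 1
~A → C = 1 → 2/5 = 2/5
B ∨ B = 0 ∨ 0 = 0
(B ∨ B) ∨ C = 0 ∨ 2/5 = 2/5
C → A = 2/5 → 0 = 3/5
(C → A) ∨ B = 3/5 ∨ 0 = 3/5
((B ∨ B) ∨ C) ∨ ((C → A) ∨ B) = 2/5 ∨ 3/5 = 3/5
(~A → C) ∨ (((B ∨ B) ∨ C) ∨ ((C → A) ∨ B)) = 2/5 ∨ 3/5 = 3/5
No assignment yields a value below 3/5, so this is the minimum.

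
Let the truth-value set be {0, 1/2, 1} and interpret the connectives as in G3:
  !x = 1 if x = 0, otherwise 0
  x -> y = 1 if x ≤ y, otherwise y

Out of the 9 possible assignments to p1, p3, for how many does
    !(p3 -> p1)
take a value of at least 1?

2

p1 = 0, p3 = 0 ↦ 0  <
p1 = 0, p3 = 1/2 ↦ 1  ≥
p1 = 0, p3 = 1 ↦ 1  ≥
p1 = 1/2, p3 = 0 ↦ 0  <
p1 = 1/2, p3 = 1/2 ↦ 0  <
p1 = 1/2, p3 = 1 ↦ 0  <
p1 = 1, p3 = 0 ↦ 0  <
p1 = 1, p3 = 1/2 ↦ 0  <
p1 = 1, p3 = 1 ↦ 0  <
So 2 of the 9 assignments meet the threshold.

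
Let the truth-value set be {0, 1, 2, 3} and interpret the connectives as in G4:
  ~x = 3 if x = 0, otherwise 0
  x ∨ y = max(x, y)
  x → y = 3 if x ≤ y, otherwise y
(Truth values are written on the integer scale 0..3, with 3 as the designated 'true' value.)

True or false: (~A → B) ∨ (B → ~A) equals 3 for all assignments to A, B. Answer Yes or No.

Yes

A = 0, B = 0 ↦ 3
A = 0, B = 1 ↦ 3
A = 0, B = 2 ↦ 3
A = 0, B = 3 ↦ 3
A = 1, B = 0 ↦ 3
A = 1, B = 1 ↦ 3
A = 1, B = 2 ↦ 3
A = 1, B = 3 ↦ 3
A = 2, B = 0 ↦ 3
A = 2, B = 1 ↦ 3
A = 2, B = 2 ↦ 3
A = 2, B = 3 ↦ 3
A = 3, B = 0 ↦ 3
A = 3, B = 1 ↦ 3
A = 3, B = 2 ↦ 3
A = 3, B = 3 ↦ 3
Every assignment gives a value ≥ 3.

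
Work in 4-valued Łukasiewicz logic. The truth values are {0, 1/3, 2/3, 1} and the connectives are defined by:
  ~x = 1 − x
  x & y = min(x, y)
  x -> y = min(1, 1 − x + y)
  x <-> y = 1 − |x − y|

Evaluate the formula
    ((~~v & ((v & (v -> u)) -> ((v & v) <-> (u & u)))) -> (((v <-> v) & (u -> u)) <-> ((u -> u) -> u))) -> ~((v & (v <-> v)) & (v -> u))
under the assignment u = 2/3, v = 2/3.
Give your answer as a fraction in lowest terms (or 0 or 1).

1/3

~v = ~2/3 = 1/3
~~v = ~1/3 = 2/3
v -> u = 2/3 -> 2/3 = 1
v & (v -> u) = 2/3 & 1 = 2/3
v & v = 2/3 & 2/3 = 2/3
u & u = 2/3 & 2/3 = 2/3
(v & v) <-> (u & u) = 2/3 <-> 2/3 = 1
(v & (v -> u)) -> ((v & v) <-> (u & u)) = 2/3 -> 1 = 1
~~v & ((v & (v -> u)) -> ((v & v) <-> (u & u))) = 2/3 & 1 = 2/3
v <-> v = 2/3 <-> 2/3 = 1
u -> u = 2/3 -> 2/3 = 1
(v <-> v) & (u -> u) = 1 & 1 = 1
u -> u = 2/3 -> 2/3 = 1
(u -> u) -> u = 1 -> 2/3 = 2/3
((v <-> v) & (u -> u)) <-> ((u -> u) -> u) = 1 <-> 2/3 = 2/3
(~~v & ((v & (v -> u)) -> ((v & v) <-> (u & u)))) -> (((v <-> v) & (u -> u)) <-> ((u -> u) -> u)) = 2/3 -> 2/3 = 1
v <-> v = 2/3 <-> 2/3 = 1
v & (v <-> v) = 2/3 & 1 = 2/3
v -> u = 2/3 -> 2/3 = 1
(v & (v <-> v)) & (v -> u) = 2/3 & 1 = 2/3
~((v & (v <-> v)) & (v -> u)) = ~2/3 = 1/3
((~~v & ((v & (v -> u)) -> ((v & v) <-> (u & u)))) -> (((v <-> v) & (u -> u)) <-> ((u -> u) -> u))) -> ~((v & (v <-> v)) & (v -> u)) = 1 -> 1/3 = 1/3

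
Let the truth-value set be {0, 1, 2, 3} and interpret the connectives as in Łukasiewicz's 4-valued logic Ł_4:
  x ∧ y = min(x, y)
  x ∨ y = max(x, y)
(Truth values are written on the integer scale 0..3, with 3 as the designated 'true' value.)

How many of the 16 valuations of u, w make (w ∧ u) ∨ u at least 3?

u = 0, w = 0 ↦ 0  <
u = 0, w = 1 ↦ 0  <
u = 0, w = 2 ↦ 0  <
u = 0, w = 3 ↦ 0  <
u = 1, w = 0 ↦ 1  <
u = 1, w = 1 ↦ 1  <
u = 1, w = 2 ↦ 1  <
u = 1, w = 3 ↦ 1  <
u = 2, w = 0 ↦ 2  <
u = 2, w = 1 ↦ 2  <
u = 2, w = 2 ↦ 2  <
u = 2, w = 3 ↦ 2  <
u = 3, w = 0 ↦ 3  ≥
u = 3, w = 1 ↦ 3  ≥
u = 3, w = 2 ↦ 3  ≥
u = 3, w = 3 ↦ 3  ≥
So 4 of the 16 assignments meet the threshold.

4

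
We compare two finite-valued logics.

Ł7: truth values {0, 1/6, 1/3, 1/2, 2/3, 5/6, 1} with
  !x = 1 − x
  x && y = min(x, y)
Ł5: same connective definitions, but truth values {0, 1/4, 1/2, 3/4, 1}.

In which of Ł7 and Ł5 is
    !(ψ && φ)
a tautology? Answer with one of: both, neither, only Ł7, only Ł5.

In Ł7: at φ = 1/6, ψ = 1/6 the value is 5/6 — not a tautology.
In Ł5: at φ = 1/4, ψ = 1/4 the value is 3/4 — not a tautology.

neither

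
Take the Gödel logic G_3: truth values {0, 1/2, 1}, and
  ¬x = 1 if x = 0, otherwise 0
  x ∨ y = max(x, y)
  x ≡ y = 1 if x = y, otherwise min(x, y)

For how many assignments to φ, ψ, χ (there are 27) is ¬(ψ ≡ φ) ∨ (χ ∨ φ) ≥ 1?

21

value 1: 21 assignments (counts)
value 1/2: 5 assignments
value 0: 1 assignment
So 21 of the 27 assignments meet the threshold.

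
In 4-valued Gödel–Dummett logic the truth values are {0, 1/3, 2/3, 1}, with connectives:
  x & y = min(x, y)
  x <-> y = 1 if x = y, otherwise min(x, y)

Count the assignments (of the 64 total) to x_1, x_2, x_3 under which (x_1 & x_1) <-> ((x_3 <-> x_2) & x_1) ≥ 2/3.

38

value 1: 36 assignments (counts)
value 2/3: 2 assignments (counts)
value 1/3: 8 assignments
value 0: 18 assignments
So 38 of the 64 assignments meet the threshold.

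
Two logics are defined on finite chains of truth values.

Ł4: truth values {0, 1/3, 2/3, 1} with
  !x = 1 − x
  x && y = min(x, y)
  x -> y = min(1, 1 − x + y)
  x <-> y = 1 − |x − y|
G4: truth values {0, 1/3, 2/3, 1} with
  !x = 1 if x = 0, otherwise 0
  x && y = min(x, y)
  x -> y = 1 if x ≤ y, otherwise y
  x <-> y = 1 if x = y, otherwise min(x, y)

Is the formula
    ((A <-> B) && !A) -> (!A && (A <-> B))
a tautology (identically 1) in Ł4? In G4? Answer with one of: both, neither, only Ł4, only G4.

In Ł4: every assignment gives 1 — tautology.
In G4: every assignment gives 1 — tautology.

both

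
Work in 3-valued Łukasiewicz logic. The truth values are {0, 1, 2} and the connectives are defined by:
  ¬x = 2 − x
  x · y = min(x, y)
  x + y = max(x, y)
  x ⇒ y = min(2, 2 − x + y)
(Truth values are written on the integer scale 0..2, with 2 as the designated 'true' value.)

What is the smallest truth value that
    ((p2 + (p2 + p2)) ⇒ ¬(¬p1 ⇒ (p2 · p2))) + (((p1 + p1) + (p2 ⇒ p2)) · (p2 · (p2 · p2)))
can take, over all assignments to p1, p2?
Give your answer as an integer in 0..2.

1

Take p1 = 1, p2 = 1:
p2 + p2 = 1 + 1 = 1
p2 + (p2 + p2) = 1 + 1 = 1
¬p1 = ¬1 = 1
p2 · p2 = 1 · 1 = 1
¬p1 ⇒ (p2 · p2) = 1 ⇒ 1 = 2
¬(¬p1 ⇒ (p2 · p2)) = ¬2 = 0
(p2 + (p2 + p2)) ⇒ ¬(¬p1 ⇒ (p2 · p2)) = 1 ⇒ 0 = 1
p1 + p1 = 1 + 1 = 1
p2 ⇒ p2 = 1 ⇒ 1 = 2
(p1 + p1) + (p2 ⇒ p2) = 1 + 2 = 2
p2 · p2 = 1 · 1 = 1
p2 · (p2 · p2) = 1 · 1 = 1
((p1 + p1) + (p2 ⇒ p2)) · (p2 · (p2 · p2)) = 2 · 1 = 1
((p2 + (p2 + p2)) ⇒ ¬(¬p1 ⇒ (p2 · p2))) + (((p1 + p1) + (p2 ⇒ p2)) · (p2 · (p2 · p2))) = 1 + 1 = 1
No assignment yields a value below 1, so this is the minimum.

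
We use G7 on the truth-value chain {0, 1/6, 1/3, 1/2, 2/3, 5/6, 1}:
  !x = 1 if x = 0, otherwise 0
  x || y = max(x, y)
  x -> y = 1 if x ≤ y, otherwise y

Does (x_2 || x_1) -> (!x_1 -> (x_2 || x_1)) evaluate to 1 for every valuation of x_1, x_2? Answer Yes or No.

At x_1 = 5/6, x_2 = 2/3, for instance:
x_2 || x_1 = 2/3 || 5/6 = 5/6
!x_1 = !5/6 = 0
!x_1 -> (x_2 || x_1) = 0 -> 5/6 = 1
(x_2 || x_1) -> (!x_1 -> (x_2 || x_1)) = 5/6 -> 1 = 1
and checking the remaining 48 assignments likewise gives ≥ 1 in every case.

Yes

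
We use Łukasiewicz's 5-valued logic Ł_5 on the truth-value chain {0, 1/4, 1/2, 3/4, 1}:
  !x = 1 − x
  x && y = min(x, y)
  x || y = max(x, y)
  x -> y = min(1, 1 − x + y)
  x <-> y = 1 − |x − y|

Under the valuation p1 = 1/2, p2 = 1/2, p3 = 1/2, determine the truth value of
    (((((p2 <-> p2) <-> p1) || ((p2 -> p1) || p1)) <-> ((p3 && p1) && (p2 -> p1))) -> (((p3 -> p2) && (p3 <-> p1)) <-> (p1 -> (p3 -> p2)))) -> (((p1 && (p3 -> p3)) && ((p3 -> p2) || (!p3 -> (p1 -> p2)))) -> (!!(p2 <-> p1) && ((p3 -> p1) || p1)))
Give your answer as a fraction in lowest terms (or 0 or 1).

p2 <-> p2 = 1/2 <-> 1/2 = 1
(p2 <-> p2) <-> p1 = 1 <-> 1/2 = 1/2
p2 -> p1 = 1/2 -> 1/2 = 1
(p2 -> p1) || p1 = 1 || 1/2 = 1
((p2 <-> p2) <-> p1) || ((p2 -> p1) || p1) = 1/2 || 1 = 1
p3 && p1 = 1/2 && 1/2 = 1/2
p2 -> p1 = 1/2 -> 1/2 = 1
(p3 && p1) && (p2 -> p1) = 1/2 && 1 = 1/2
(((p2 <-> p2) <-> p1) || ((p2 -> p1) || p1)) <-> ((p3 && p1) && (p2 -> p1)) = 1 <-> 1/2 = 1/2
p3 -> p2 = 1/2 -> 1/2 = 1
p3 <-> p1 = 1/2 <-> 1/2 = 1
(p3 -> p2) && (p3 <-> p1) = 1 && 1 = 1
p3 -> p2 = 1/2 -> 1/2 = 1
p1 -> (p3 -> p2) = 1/2 -> 1 = 1
((p3 -> p2) && (p3 <-> p1)) <-> (p1 -> (p3 -> p2)) = 1 <-> 1 = 1
((((p2 <-> p2) <-> p1) || ((p2 -> p1) || p1)) <-> ((p3 && p1) && (p2 -> p1))) -> (((p3 -> p2) && (p3 <-> p1)) <-> (p1 -> (p3 -> p2))) = 1/2 -> 1 = 1
p3 -> p3 = 1/2 -> 1/2 = 1
p1 && (p3 -> p3) = 1/2 && 1 = 1/2
p3 -> p2 = 1/2 -> 1/2 = 1
!p3 = !1/2 = 1/2
p1 -> p2 = 1/2 -> 1/2 = 1
!p3 -> (p1 -> p2) = 1/2 -> 1 = 1
(p3 -> p2) || (!p3 -> (p1 -> p2)) = 1 || 1 = 1
(p1 && (p3 -> p3)) && ((p3 -> p2) || (!p3 -> (p1 -> p2))) = 1/2 && 1 = 1/2
p2 <-> p1 = 1/2 <-> 1/2 = 1
!(p2 <-> p1) = !1 = 0
!!(p2 <-> p1) = !0 = 1
p3 -> p1 = 1/2 -> 1/2 = 1
(p3 -> p1) || p1 = 1 || 1/2 = 1
!!(p2 <-> p1) && ((p3 -> p1) || p1) = 1 && 1 = 1
((p1 && (p3 -> p3)) && ((p3 -> p2) || (!p3 -> (p1 -> p2)))) -> (!!(p2 <-> p1) && ((p3 -> p1) || p1)) = 1/2 -> 1 = 1
(((((p2 <-> p2) <-> p1) || ((p2 -> p1) || p1)) <-> ((p3 && p1) && (p2 -> p1))) -> (((p3 -> p2) && (p3 <-> p1)) <-> (p1 -> (p3 -> p2)))) -> (((p1 && (p3 -> p3)) && ((p3 -> p2) || (!p3 -> (p1 -> p2)))) -> (!!(p2 <-> p1) && ((p3 -> p1) || p1))) = 1 -> 1 = 1

1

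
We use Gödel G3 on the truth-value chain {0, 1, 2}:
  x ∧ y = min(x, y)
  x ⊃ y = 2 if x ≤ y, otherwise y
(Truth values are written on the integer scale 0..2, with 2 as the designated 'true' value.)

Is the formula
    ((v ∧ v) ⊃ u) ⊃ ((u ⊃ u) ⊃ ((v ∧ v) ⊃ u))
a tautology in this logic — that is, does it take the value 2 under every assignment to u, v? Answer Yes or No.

Yes

u = 0, v = 0 ↦ 2
u = 0, v = 1 ↦ 2
u = 0, v = 2 ↦ 2
u = 1, v = 0 ↦ 2
u = 1, v = 1 ↦ 2
u = 1, v = 2 ↦ 2
u = 2, v = 0 ↦ 2
u = 2, v = 1 ↦ 2
u = 2, v = 2 ↦ 2
Every assignment gives a value ≥ 2.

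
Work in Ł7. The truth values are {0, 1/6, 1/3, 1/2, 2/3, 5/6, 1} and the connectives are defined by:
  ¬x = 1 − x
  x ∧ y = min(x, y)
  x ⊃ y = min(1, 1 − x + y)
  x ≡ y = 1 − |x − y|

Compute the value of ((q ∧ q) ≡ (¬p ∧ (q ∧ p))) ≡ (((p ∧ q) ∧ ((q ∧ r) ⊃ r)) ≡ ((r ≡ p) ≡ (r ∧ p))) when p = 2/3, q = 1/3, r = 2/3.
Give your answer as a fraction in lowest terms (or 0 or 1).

2/3

q ∧ q = 1/3 ∧ 1/3 = 1/3
¬p = ¬2/3 = 1/3
q ∧ p = 1/3 ∧ 2/3 = 1/3
¬p ∧ (q ∧ p) = 1/3 ∧ 1/3 = 1/3
(q ∧ q) ≡ (¬p ∧ (q ∧ p)) = 1/3 ≡ 1/3 = 1
p ∧ q = 2/3 ∧ 1/3 = 1/3
q ∧ r = 1/3 ∧ 2/3 = 1/3
(q ∧ r) ⊃ r = 1/3 ⊃ 2/3 = 1
(p ∧ q) ∧ ((q ∧ r) ⊃ r) = 1/3 ∧ 1 = 1/3
r ≡ p = 2/3 ≡ 2/3 = 1
r ∧ p = 2/3 ∧ 2/3 = 2/3
(r ≡ p) ≡ (r ∧ p) = 1 ≡ 2/3 = 2/3
((p ∧ q) ∧ ((q ∧ r) ⊃ r)) ≡ ((r ≡ p) ≡ (r ∧ p)) = 1/3 ≡ 2/3 = 2/3
((q ∧ q) ≡ (¬p ∧ (q ∧ p))) ≡ (((p ∧ q) ∧ ((q ∧ r) ⊃ r)) ≡ ((r ≡ p) ≡ (r ∧ p))) = 1 ≡ 2/3 = 2/3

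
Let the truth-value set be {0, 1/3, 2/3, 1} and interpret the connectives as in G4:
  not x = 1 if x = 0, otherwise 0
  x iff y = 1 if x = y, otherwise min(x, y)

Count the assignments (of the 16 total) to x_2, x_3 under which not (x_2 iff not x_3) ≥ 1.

x_2 = 0, x_3 = 0 ↦ 1  ≥
x_2 = 0, x_3 = 1/3 ↦ 0  <
x_2 = 0, x_3 = 2/3 ↦ 0  <
x_2 = 0, x_3 = 1 ↦ 0  <
x_2 = 1/3, x_3 = 0 ↦ 0  <
x_2 = 1/3, x_3 = 1/3 ↦ 1  ≥
x_2 = 1/3, x_3 = 2/3 ↦ 1  ≥
x_2 = 1/3, x_3 = 1 ↦ 1  ≥
x_2 = 2/3, x_3 = 0 ↦ 0  <
x_2 = 2/3, x_3 = 1/3 ↦ 1  ≥
x_2 = 2/3, x_3 = 2/3 ↦ 1  ≥
x_2 = 2/3, x_3 = 1 ↦ 1  ≥
x_2 = 1, x_3 = 0 ↦ 0  <
x_2 = 1, x_3 = 1/3 ↦ 1  ≥
x_2 = 1, x_3 = 2/3 ↦ 1  ≥
x_2 = 1, x_3 = 1 ↦ 1  ≥
So 10 of the 16 assignments meet the threshold.

10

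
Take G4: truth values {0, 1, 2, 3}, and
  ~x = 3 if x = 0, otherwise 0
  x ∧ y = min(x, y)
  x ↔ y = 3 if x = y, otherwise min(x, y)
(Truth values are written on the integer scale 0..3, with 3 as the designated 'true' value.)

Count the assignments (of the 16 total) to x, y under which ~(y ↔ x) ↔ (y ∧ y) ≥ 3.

x = 0, y = 0 ↦ 3  ≥
x = 0, y = 1 ↦ 1  <
x = 0, y = 2 ↦ 2  <
x = 0, y = 3 ↦ 3  ≥
x = 1, y = 0 ↦ 0  <
x = 1, y = 1 ↦ 0  <
x = 1, y = 2 ↦ 0  <
x = 1, y = 3 ↦ 0  <
x = 2, y = 0 ↦ 0  <
x = 2, y = 1 ↦ 0  <
x = 2, y = 2 ↦ 0  <
x = 2, y = 3 ↦ 0  <
x = 3, y = 0 ↦ 0  <
x = 3, y = 1 ↦ 0  <
x = 3, y = 2 ↦ 0  <
x = 3, y = 3 ↦ 0  <
So 2 of the 16 assignments meet the threshold.

2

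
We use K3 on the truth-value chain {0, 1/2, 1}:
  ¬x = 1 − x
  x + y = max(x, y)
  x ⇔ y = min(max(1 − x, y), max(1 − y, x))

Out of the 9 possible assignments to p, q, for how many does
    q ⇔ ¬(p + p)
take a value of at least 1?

p = 0, q = 0 ↦ 0  <
p = 0, q = 1/2 ↦ 1/2  <
p = 0, q = 1 ↦ 1  ≥
p = 1/2, q = 0 ↦ 1/2  <
p = 1/2, q = 1/2 ↦ 1/2  <
p = 1/2, q = 1 ↦ 1/2  <
p = 1, q = 0 ↦ 1  ≥
p = 1, q = 1/2 ↦ 1/2  <
p = 1, q = 1 ↦ 0  <
So 2 of the 9 assignments meet the threshold.

2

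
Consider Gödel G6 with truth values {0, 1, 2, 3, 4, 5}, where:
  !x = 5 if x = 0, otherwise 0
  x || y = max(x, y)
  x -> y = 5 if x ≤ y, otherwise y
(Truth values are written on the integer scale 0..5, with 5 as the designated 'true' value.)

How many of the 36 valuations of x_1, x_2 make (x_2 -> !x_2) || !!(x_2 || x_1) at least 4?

36

value 5: 36 assignments (counts)
So 36 of the 36 assignments meet the threshold.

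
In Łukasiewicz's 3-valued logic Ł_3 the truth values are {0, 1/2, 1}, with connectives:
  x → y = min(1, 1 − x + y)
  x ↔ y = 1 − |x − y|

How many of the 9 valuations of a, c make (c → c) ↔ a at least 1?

3

a = 0, c = 0 ↦ 0  <
a = 0, c = 1/2 ↦ 0  <
a = 0, c = 1 ↦ 0  <
a = 1/2, c = 0 ↦ 1/2  <
a = 1/2, c = 1/2 ↦ 1/2  <
a = 1/2, c = 1 ↦ 1/2  <
a = 1, c = 0 ↦ 1  ≥
a = 1, c = 1/2 ↦ 1  ≥
a = 1, c = 1 ↦ 1  ≥
So 3 of the 9 assignments meet the threshold.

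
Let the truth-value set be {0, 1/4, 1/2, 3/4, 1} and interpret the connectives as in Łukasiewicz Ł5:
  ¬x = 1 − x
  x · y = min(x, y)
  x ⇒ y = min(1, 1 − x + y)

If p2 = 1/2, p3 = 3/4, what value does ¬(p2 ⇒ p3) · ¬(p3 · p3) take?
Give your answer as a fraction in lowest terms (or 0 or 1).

0

p2 ⇒ p3 = 1/2 ⇒ 3/4 = 1
¬(p2 ⇒ p3) = ¬1 = 0
p3 · p3 = 3/4 · 3/4 = 3/4
¬(p3 · p3) = ¬3/4 = 1/4
¬(p2 ⇒ p3) · ¬(p3 · p3) = 0 · 1/4 = 0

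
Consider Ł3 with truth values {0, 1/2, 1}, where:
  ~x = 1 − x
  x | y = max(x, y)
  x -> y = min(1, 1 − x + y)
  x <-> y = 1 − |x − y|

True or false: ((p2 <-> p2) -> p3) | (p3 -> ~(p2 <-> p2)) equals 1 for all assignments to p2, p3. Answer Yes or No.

Counterexample: take p2 = 0, p3 = 1/2.
p2 <-> p2 = 0 <-> 0 = 1
(p2 <-> p2) -> p3 = 1 -> 1/2 = 1/2
p2 <-> p2 = 0 <-> 0 = 1
~(p2 <-> p2) = ~1 = 0
p3 -> ~(p2 <-> p2) = 1/2 -> 0 = 1/2
((p2 <-> p2) -> p3) | (p3 -> ~(p2 <-> p2)) = 1/2 | 1/2 = 1/2
This gives 1/2 ≠ 1.

No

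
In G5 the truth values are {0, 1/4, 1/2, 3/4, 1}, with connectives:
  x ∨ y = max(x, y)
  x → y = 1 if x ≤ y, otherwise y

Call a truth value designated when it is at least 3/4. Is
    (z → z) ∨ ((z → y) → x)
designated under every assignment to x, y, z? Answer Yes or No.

At x = 1/4, y = 1/2, z = 1, for instance:
z → z = 1 → 1 = 1
z → y = 1 → 1/2 = 1/2
(z → y) → x = 1/2 → 1/4 = 1/4
(z → z) ∨ ((z → y) → x) = 1 ∨ 1/4 = 1
and checking the remaining 124 assignments likewise gives ≥ 3/4 in every case.

Yes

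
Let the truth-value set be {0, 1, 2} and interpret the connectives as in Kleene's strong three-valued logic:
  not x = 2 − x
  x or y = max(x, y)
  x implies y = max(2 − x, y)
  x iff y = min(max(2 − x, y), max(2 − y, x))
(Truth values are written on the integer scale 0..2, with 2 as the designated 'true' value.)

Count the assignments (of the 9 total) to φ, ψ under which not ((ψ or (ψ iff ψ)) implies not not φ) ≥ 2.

φ = 0, ψ = 0 ↦ 2  ≥
φ = 0, ψ = 1 ↦ 1  <
φ = 0, ψ = 2 ↦ 2  ≥
φ = 1, ψ = 0 ↦ 1  <
φ = 1, ψ = 1 ↦ 1  <
φ = 1, ψ = 2 ↦ 1  <
φ = 2, ψ = 0 ↦ 0  <
φ = 2, ψ = 1 ↦ 0  <
φ = 2, ψ = 2 ↦ 0  <
So 2 of the 9 assignments meet the threshold.

2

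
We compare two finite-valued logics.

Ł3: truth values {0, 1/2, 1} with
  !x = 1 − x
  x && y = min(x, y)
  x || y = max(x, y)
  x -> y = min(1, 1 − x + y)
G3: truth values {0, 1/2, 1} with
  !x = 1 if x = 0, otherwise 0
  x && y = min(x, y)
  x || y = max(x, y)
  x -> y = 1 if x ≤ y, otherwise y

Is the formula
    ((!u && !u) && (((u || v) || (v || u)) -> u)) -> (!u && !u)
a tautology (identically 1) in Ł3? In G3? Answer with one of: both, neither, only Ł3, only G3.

In Ł3: every assignment gives 1 — tautology.
In G3: every assignment gives 1 — tautology.

both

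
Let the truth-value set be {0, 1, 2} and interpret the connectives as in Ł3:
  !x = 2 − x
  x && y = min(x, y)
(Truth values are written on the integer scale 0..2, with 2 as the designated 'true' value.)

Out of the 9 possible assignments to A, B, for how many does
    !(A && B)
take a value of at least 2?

5

A = 0, B = 0 ↦ 2  ≥
A = 0, B = 1 ↦ 2  ≥
A = 0, B = 2 ↦ 2  ≥
A = 1, B = 0 ↦ 2  ≥
A = 1, B = 1 ↦ 1  <
A = 1, B = 2 ↦ 1  <
A = 2, B = 0 ↦ 2  ≥
A = 2, B = 1 ↦ 1  <
A = 2, B = 2 ↦ 0  <
So 5 of the 9 assignments meet the threshold.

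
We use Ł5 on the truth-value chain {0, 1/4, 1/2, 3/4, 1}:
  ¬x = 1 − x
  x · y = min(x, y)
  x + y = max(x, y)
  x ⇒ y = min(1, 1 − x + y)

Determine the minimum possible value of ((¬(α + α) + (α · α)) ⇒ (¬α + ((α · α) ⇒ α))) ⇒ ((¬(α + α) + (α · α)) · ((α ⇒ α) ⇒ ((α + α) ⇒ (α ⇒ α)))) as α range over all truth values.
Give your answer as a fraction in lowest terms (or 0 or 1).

Take α = 1/2:
α + α = 1/2 + 1/2 = 1/2
¬(α + α) = ¬1/2 = 1/2
α · α = 1/2 · 1/2 = 1/2
¬(α + α) + (α · α) = 1/2 + 1/2 = 1/2
¬α = ¬1/2 = 1/2
α · α = 1/2 · 1/2 = 1/2
(α · α) ⇒ α = 1/2 ⇒ 1/2 = 1
¬α + ((α · α) ⇒ α) = 1/2 + 1 = 1
(¬(α + α) + (α · α)) ⇒ (¬α + ((α · α) ⇒ α)) = 1/2 ⇒ 1 = 1
α + α = 1/2 + 1/2 = 1/2
¬(α + α) = ¬1/2 = 1/2
α · α = 1/2 · 1/2 = 1/2
¬(α + α) + (α · α) = 1/2 + 1/2 = 1/2
α ⇒ α = 1/2 ⇒ 1/2 = 1
α + α = 1/2 + 1/2 = 1/2
α ⇒ α = 1/2 ⇒ 1/2 = 1
(α + α) ⇒ (α ⇒ α) = 1/2 ⇒ 1 = 1
(α ⇒ α) ⇒ ((α + α) ⇒ (α ⇒ α)) = 1 ⇒ 1 = 1
(¬(α + α) + (α · α)) · ((α ⇒ α) ⇒ ((α + α) ⇒ (α ⇒ α))) = 1/2 · 1 = 1/2
((¬(α + α) + (α · α)) ⇒ (¬α + ((α · α) ⇒ α))) ⇒ ((¬(α + α) + (α · α)) · ((α ⇒ α) ⇒ ((α + α) ⇒ (α ⇒ α)))) = 1 ⇒ 1/2 = 1/2
No assignment yields a value below 1/2, so this is the minimum.

1/2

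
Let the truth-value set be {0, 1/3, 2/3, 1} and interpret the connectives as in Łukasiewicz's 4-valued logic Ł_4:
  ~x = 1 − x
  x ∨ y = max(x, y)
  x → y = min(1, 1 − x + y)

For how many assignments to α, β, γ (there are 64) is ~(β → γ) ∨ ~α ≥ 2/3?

value 1: 19 assignments (counts)
value 2/3: 19 assignments (counts)
value 1/3: 16 assignments
value 0: 10 assignments
So 38 of the 64 assignments meet the threshold.

38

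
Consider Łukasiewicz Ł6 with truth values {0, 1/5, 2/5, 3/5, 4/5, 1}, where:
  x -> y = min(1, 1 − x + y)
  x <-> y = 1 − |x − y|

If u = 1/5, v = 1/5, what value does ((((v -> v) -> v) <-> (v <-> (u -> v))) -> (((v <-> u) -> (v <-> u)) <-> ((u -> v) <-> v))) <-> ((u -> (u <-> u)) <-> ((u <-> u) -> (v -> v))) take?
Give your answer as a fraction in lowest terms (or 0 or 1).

1/5

v -> v = 1/5 -> 1/5 = 1
(v -> v) -> v = 1 -> 1/5 = 1/5
u -> v = 1/5 -> 1/5 = 1
v <-> (u -> v) = 1/5 <-> 1 = 1/5
((v -> v) -> v) <-> (v <-> (u -> v)) = 1/5 <-> 1/5 = 1
v <-> u = 1/5 <-> 1/5 = 1
v <-> u = 1/5 <-> 1/5 = 1
(v <-> u) -> (v <-> u) = 1 -> 1 = 1
u -> v = 1/5 -> 1/5 = 1
(u -> v) <-> v = 1 <-> 1/5 = 1/5
((v <-> u) -> (v <-> u)) <-> ((u -> v) <-> v) = 1 <-> 1/5 = 1/5
(((v -> v) -> v) <-> (v <-> (u -> v))) -> (((v <-> u) -> (v <-> u)) <-> ((u -> v) <-> v)) = 1 -> 1/5 = 1/5
u <-> u = 1/5 <-> 1/5 = 1
u -> (u <-> u) = 1/5 -> 1 = 1
u <-> u = 1/5 <-> 1/5 = 1
v -> v = 1/5 -> 1/5 = 1
(u <-> u) -> (v -> v) = 1 -> 1 = 1
(u -> (u <-> u)) <-> ((u <-> u) -> (v -> v)) = 1 <-> 1 = 1
((((v -> v) -> v) <-> (v <-> (u -> v))) -> (((v <-> u) -> (v <-> u)) <-> ((u -> v) <-> v))) <-> ((u -> (u <-> u)) <-> ((u <-> u) -> (v -> v))) = 1/5 <-> 1 = 1/5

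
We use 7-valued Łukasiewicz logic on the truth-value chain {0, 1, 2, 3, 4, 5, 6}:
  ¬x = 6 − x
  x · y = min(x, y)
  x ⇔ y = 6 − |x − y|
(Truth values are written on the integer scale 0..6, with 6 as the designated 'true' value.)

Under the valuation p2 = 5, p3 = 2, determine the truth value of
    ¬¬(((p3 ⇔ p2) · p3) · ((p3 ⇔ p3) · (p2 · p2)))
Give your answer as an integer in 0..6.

2

p3 ⇔ p2 = 2 ⇔ 5 = 3
(p3 ⇔ p2) · p3 = 3 · 2 = 2
p3 ⇔ p3 = 2 ⇔ 2 = 6
p2 · p2 = 5 · 5 = 5
(p3 ⇔ p3) · (p2 · p2) = 6 · 5 = 5
((p3 ⇔ p2) · p3) · ((p3 ⇔ p3) · (p2 · p2)) = 2 · 5 = 2
¬(((p3 ⇔ p2) · p3) · ((p3 ⇔ p3) · (p2 · p2))) = ¬2 = 4
¬¬(((p3 ⇔ p2) · p3) · ((p3 ⇔ p3) · (p2 · p2))) = ¬4 = 2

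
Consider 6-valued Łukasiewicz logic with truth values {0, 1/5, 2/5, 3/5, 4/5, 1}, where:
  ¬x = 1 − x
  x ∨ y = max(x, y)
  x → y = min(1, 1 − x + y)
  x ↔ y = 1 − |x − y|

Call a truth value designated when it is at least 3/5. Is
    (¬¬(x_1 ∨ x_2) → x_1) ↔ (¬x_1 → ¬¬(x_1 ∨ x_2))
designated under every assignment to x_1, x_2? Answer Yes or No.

No

Counterexample: take x_1 = 0, x_2 = 0.
x_1 ∨ x_2 = 0 ∨ 0 = 0
¬(x_1 ∨ x_2) = ¬0 = 1
¬¬(x_1 ∨ x_2) = ¬1 = 0
¬¬(x_1 ∨ x_2) → x_1 = 0 → 0 = 1
¬x_1 = ¬0 = 1
x_1 ∨ x_2 = 0 ∨ 0 = 0
¬(x_1 ∨ x_2) = ¬0 = 1
¬¬(x_1 ∨ x_2) = ¬1 = 0
¬x_1 → ¬¬(x_1 ∨ x_2) = 1 → 0 = 0
(¬¬(x_1 ∨ x_2) → x_1) ↔ (¬x_1 → ¬¬(x_1 ∨ x_2)) = 1 ↔ 0 = 0
This gives 0, which is below 3/5.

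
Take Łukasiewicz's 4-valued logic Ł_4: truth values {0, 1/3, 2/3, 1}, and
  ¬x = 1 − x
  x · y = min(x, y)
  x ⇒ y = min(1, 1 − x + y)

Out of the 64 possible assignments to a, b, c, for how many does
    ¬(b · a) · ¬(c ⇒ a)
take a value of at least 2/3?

12

value 1: 4 assignments (counts)
value 2/3: 8 assignments (counts)
value 1/3: 12 assignments
value 0: 40 assignments
So 12 of the 64 assignments meet the threshold.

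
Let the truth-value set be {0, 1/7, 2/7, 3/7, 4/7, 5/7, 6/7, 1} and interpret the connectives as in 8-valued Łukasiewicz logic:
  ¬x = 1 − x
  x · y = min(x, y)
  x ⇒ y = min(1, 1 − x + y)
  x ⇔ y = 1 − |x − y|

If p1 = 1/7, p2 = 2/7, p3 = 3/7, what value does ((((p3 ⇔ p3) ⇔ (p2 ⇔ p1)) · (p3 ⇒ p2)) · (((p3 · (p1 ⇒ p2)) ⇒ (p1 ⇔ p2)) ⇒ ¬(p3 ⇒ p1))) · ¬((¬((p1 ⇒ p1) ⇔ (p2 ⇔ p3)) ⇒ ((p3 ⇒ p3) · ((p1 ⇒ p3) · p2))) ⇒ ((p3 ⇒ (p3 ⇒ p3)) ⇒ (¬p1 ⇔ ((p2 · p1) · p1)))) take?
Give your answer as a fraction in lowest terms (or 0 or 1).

2/7

p3 ⇔ p3 = 3/7 ⇔ 3/7 = 1
p2 ⇔ p1 = 2/7 ⇔ 1/7 = 6/7
(p3 ⇔ p3) ⇔ (p2 ⇔ p1) = 1 ⇔ 6/7 = 6/7
p3 ⇒ p2 = 3/7 ⇒ 2/7 = 6/7
((p3 ⇔ p3) ⇔ (p2 ⇔ p1)) · (p3 ⇒ p2) = 6/7 · 6/7 = 6/7
p1 ⇒ p2 = 1/7 ⇒ 2/7 = 1
p3 · (p1 ⇒ p2) = 3/7 · 1 = 3/7
p1 ⇔ p2 = 1/7 ⇔ 2/7 = 6/7
(p3 · (p1 ⇒ p2)) ⇒ (p1 ⇔ p2) = 3/7 ⇒ 6/7 = 1
p3 ⇒ p1 = 3/7 ⇒ 1/7 = 5/7
¬(p3 ⇒ p1) = ¬5/7 = 2/7
((p3 · (p1 ⇒ p2)) ⇒ (p1 ⇔ p2)) ⇒ ¬(p3 ⇒ p1) = 1 ⇒ 2/7 = 2/7
(((p3 ⇔ p3) ⇔ (p2 ⇔ p1)) · (p3 ⇒ p2)) · (((p3 · (p1 ⇒ p2)) ⇒ (p1 ⇔ p2)) ⇒ ¬(p3 ⇒ p1)) = 6/7 · 2/7 = 2/7
p1 ⇒ p1 = 1/7 ⇒ 1/7 = 1
p2 ⇔ p3 = 2/7 ⇔ 3/7 = 6/7
(p1 ⇒ p1) ⇔ (p2 ⇔ p3) = 1 ⇔ 6/7 = 6/7
¬((p1 ⇒ p1) ⇔ (p2 ⇔ p3)) = ¬6/7 = 1/7
p3 ⇒ p3 = 3/7 ⇒ 3/7 = 1
p1 ⇒ p3 = 1/7 ⇒ 3/7 = 1
(p1 ⇒ p3) · p2 = 1 · 2/7 = 2/7
(p3 ⇒ p3) · ((p1 ⇒ p3) · p2) = 1 · 2/7 = 2/7
¬((p1 ⇒ p1) ⇔ (p2 ⇔ p3)) ⇒ ((p3 ⇒ p3) · ((p1 ⇒ p3) · p2)) = 1/7 ⇒ 2/7 = 1
p3 ⇒ p3 = 3/7 ⇒ 3/7 = 1
p3 ⇒ (p3 ⇒ p3) = 3/7 ⇒ 1 = 1
¬p1 = ¬1/7 = 6/7
p2 · p1 = 2/7 · 1/7 = 1/7
(p2 · p1) · p1 = 1/7 · 1/7 = 1/7
¬p1 ⇔ ((p2 · p1) · p1) = 6/7 ⇔ 1/7 = 2/7
(p3 ⇒ (p3 ⇒ p3)) ⇒ (¬p1 ⇔ ((p2 · p1) · p1)) = 1 ⇒ 2/7 = 2/7
(¬((p1 ⇒ p1) ⇔ (p2 ⇔ p3)) ⇒ ((p3 ⇒ p3) · ((p1 ⇒ p3) · p2))) ⇒ ((p3 ⇒ (p3 ⇒ p3)) ⇒ (¬p1 ⇔ ((p2 · p1) · p1))) = 1 ⇒ 2/7 = 2/7
¬((¬((p1 ⇒ p1) ⇔ (p2 ⇔ p3)) ⇒ ((p3 ⇒ p3) · ((p1 ⇒ p3) · p2))) ⇒ ((p3 ⇒ (p3 ⇒ p3)) ⇒ (¬p1 ⇔ ((p2 · p1) · p1)))) = ¬2/7 = 5/7
((((p3 ⇔ p3) ⇔ (p2 ⇔ p1)) · (p3 ⇒ p2)) · (((p3 · (p1 ⇒ p2)) ⇒ (p1 ⇔ p2)) ⇒ ¬(p3 ⇒ p1))) · ¬((¬((p1 ⇒ p1) ⇔ (p2 ⇔ p3)) ⇒ ((p3 ⇒ p3) · ((p1 ⇒ p3) · p2))) ⇒ ((p3 ⇒ (p3 ⇒ p3)) ⇒ (¬p1 ⇔ ((p2 · p1) · p1)))) = 2/7 · 5/7 = 2/7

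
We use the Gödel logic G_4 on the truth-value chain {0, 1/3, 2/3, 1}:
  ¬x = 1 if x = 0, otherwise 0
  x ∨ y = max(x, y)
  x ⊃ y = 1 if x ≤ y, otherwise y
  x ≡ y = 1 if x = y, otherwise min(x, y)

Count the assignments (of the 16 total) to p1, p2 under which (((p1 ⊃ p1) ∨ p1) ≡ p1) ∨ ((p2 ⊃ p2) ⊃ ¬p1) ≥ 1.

p1 = 0, p2 = 0 ↦ 1  ≥
p1 = 0, p2 = 1/3 ↦ 1  ≥
p1 = 0, p2 = 2/3 ↦ 1  ≥
p1 = 0, p2 = 1 ↦ 1  ≥
p1 = 1/3, p2 = 0 ↦ 1/3  <
p1 = 1/3, p2 = 1/3 ↦ 1/3  <
p1 = 1/3, p2 = 2/3 ↦ 1/3  <
p1 = 1/3, p2 = 1 ↦ 1/3  <
p1 = 2/3, p2 = 0 ↦ 2/3  <
p1 = 2/3, p2 = 1/3 ↦ 2/3  <
p1 = 2/3, p2 = 2/3 ↦ 2/3  <
p1 = 2/3, p2 = 1 ↦ 2/3  <
p1 = 1, p2 = 0 ↦ 1  ≥
p1 = 1, p2 = 1/3 ↦ 1  ≥
p1 = 1, p2 = 2/3 ↦ 1  ≥
p1 = 1, p2 = 1 ↦ 1  ≥
So 8 of the 16 assignments meet the threshold.

8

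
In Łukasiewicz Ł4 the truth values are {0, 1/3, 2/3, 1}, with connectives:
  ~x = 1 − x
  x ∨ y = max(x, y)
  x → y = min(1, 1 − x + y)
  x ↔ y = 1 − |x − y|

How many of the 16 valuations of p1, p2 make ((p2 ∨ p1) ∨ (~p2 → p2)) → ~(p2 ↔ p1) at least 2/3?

p1 = 0, p2 = 0 ↦ 1  ≥
p1 = 0, p2 = 1/3 ↦ 2/3  ≥
p1 = 0, p2 = 2/3 ↦ 2/3  ≥
p1 = 0, p2 = 1 ↦ 1  ≥
p1 = 1/3, p2 = 0 ↦ 1  ≥
p1 = 1/3, p2 = 1/3 ↦ 1/3  <
p1 = 1/3, p2 = 2/3 ↦ 1/3  <
p1 = 1/3, p2 = 1 ↦ 2/3  ≥
p1 = 2/3, p2 = 0 ↦ 1  ≥
p1 = 2/3, p2 = 1/3 ↦ 2/3  ≥
p1 = 2/3, p2 = 2/3 ↦ 0  <
p1 = 2/3, p2 = 1 ↦ 1/3  <
p1 = 1, p2 = 0 ↦ 1  ≥
p1 = 1, p2 = 1/3 ↦ 2/3  ≥
p1 = 1, p2 = 2/3 ↦ 1/3  <
p1 = 1, p2 = 1 ↦ 0  <
So 10 of the 16 assignments meet the threshold.

10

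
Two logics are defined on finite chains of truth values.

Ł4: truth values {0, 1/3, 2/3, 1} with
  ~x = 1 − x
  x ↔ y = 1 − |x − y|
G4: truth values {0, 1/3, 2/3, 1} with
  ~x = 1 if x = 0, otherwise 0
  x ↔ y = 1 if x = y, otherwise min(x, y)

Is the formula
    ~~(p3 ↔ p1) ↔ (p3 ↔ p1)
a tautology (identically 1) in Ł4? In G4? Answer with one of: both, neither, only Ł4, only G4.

only Ł4

In Ł4: every assignment gives 1 — tautology.
In G4: at p1 = 1/3, p3 = 2/3 the value is 1/3 — not a tautology.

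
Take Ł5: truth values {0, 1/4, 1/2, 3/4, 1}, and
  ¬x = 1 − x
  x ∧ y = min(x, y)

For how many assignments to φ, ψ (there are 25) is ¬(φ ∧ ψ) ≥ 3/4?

16

value 1: 9 assignments (counts)
value 3/4: 7 assignments (counts)
value 1/2: 5 assignments
value 1/4: 3 assignments
value 0: 1 assignment
So 16 of the 25 assignments meet the threshold.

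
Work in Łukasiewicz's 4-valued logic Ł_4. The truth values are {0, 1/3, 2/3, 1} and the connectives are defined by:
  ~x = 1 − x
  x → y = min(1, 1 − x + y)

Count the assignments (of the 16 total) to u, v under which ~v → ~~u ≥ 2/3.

u = 0, v = 0 ↦ 0  <
u = 0, v = 1/3 ↦ 1/3  <
u = 0, v = 2/3 ↦ 2/3  ≥
u = 0, v = 1 ↦ 1  ≥
u = 1/3, v = 0 ↦ 1/3  <
u = 1/3, v = 1/3 ↦ 2/3  ≥
u = 1/3, v = 2/3 ↦ 1  ≥
u = 1/3, v = 1 ↦ 1  ≥
u = 2/3, v = 0 ↦ 2/3  ≥
u = 2/3, v = 1/3 ↦ 1  ≥
u = 2/3, v = 2/3 ↦ 1  ≥
u = 2/3, v = 1 ↦ 1  ≥
u = 1, v = 0 ↦ 1  ≥
u = 1, v = 1/3 ↦ 1  ≥
u = 1, v = 2/3 ↦ 1  ≥
u = 1, v = 1 ↦ 1  ≥
So 13 of the 16 assignments meet the threshold.

13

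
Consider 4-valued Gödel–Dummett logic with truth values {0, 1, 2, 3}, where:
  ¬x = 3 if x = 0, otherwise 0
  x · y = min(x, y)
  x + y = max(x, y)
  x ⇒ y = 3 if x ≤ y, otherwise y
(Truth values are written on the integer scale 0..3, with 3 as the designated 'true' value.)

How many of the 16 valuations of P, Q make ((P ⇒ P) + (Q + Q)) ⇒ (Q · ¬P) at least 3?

P = 0, Q = 0 ↦ 0  <
P = 0, Q = 1 ↦ 1  <
P = 0, Q = 2 ↦ 2  <
P = 0, Q = 3 ↦ 3  ≥
P = 1, Q = 0 ↦ 0  <
P = 1, Q = 1 ↦ 0  <
P = 1, Q = 2 ↦ 0  <
P = 1, Q = 3 ↦ 0  <
P = 2, Q = 0 ↦ 0  <
P = 2, Q = 1 ↦ 0  <
P = 2, Q = 2 ↦ 0  <
P = 2, Q = 3 ↦ 0  <
P = 3, Q = 0 ↦ 0  <
P = 3, Q = 1 ↦ 0  <
P = 3, Q = 2 ↦ 0  <
P = 3, Q = 3 ↦ 0  <
So 1 of the 16 assignments meets the threshold.

1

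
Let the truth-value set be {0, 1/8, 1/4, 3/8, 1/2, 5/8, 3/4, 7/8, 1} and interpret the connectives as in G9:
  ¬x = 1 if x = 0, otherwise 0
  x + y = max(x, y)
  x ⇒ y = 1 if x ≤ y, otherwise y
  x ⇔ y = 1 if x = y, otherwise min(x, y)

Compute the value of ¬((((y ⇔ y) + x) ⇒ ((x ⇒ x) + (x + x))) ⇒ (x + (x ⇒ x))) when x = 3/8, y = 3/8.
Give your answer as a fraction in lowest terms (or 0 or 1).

y ⇔ y = 3/8 ⇔ 3/8 = 1
(y ⇔ y) + x = 1 + 3/8 = 1
x ⇒ x = 3/8 ⇒ 3/8 = 1
x + x = 3/8 + 3/8 = 3/8
(x ⇒ x) + (x + x) = 1 + 3/8 = 1
((y ⇔ y) + x) ⇒ ((x ⇒ x) + (x + x)) = 1 ⇒ 1 = 1
x ⇒ x = 3/8 ⇒ 3/8 = 1
x + (x ⇒ x) = 3/8 + 1 = 1
(((y ⇔ y) + x) ⇒ ((x ⇒ x) + (x + x))) ⇒ (x + (x ⇒ x)) = 1 ⇒ 1 = 1
¬((((y ⇔ y) + x) ⇒ ((x ⇒ x) + (x + x))) ⇒ (x + (x ⇒ x))) = ¬1 = 0

0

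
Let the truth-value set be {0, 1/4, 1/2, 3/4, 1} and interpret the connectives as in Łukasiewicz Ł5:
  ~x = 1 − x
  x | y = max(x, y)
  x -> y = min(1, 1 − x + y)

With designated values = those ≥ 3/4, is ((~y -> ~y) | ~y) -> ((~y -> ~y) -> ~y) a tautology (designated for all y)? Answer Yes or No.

Counterexample: take y = 1/2.
~y = ~1/2 = 1/2
~y = ~1/2 = 1/2
~y -> ~y = 1/2 -> 1/2 = 1
(~y -> ~y) | ~y = 1 | 1/2 = 1
~y = ~1/2 = 1/2
~y = ~1/2 = 1/2
~y -> ~y = 1/2 -> 1/2 = 1
~y = ~1/2 = 1/2
(~y -> ~y) -> ~y = 1 -> 1/2 = 1/2
((~y -> ~y) | ~y) -> ((~y -> ~y) -> ~y) = 1 -> 1/2 = 1/2
This gives 1/2, which is below 3/4.

No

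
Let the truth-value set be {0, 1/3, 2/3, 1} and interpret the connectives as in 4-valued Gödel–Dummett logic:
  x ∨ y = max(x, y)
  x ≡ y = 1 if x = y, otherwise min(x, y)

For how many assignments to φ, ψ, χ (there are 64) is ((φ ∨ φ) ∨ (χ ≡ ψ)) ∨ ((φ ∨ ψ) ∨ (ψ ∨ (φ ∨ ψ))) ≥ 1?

37

value 1: 37 assignments (counts)
value 2/3: 15 assignments
value 1/3: 9 assignments
value 0: 3 assignments
So 37 of the 64 assignments meet the threshold.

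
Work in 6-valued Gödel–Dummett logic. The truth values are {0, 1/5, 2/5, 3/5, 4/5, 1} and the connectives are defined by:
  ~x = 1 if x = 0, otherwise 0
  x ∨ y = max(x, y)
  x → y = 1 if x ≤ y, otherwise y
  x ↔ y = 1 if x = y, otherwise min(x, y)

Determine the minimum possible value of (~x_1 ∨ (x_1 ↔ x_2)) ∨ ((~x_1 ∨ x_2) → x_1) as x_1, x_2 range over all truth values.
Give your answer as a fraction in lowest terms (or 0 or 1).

1/5

Take x_1 = 1/5, x_2 = 2/5:
~x_1 = ~1/5 = 0
x_1 ↔ x_2 = 1/5 ↔ 2/5 = 1/5
~x_1 ∨ (x_1 ↔ x_2) = 0 ∨ 1/5 = 1/5
~x_1 = ~1/5 = 0
~x_1 ∨ x_2 = 0 ∨ 2/5 = 2/5
(~x_1 ∨ x_2) → x_1 = 2/5 → 1/5 = 1/5
(~x_1 ∨ (x_1 ↔ x_2)) ∨ ((~x_1 ∨ x_2) → x_1) = 1/5 ∨ 1/5 = 1/5
No assignment yields a value below 1/5, so this is the minimum.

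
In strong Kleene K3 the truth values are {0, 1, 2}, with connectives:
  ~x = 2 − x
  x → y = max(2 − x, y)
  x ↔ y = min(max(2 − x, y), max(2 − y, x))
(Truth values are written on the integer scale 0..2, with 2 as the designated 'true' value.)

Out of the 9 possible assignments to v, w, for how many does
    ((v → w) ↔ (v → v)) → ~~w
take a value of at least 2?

v = 0, w = 0 ↦ 0  <
v = 0, w = 1 ↦ 1  <
v = 0, w = 2 ↦ 2  ≥
v = 1, w = 0 ↦ 1  <
v = 1, w = 1 ↦ 1  <
v = 1, w = 2 ↦ 2  ≥
v = 2, w = 0 ↦ 2  ≥
v = 2, w = 1 ↦ 1  <
v = 2, w = 2 ↦ 2  ≥
So 4 of the 9 assignments meet the threshold.

4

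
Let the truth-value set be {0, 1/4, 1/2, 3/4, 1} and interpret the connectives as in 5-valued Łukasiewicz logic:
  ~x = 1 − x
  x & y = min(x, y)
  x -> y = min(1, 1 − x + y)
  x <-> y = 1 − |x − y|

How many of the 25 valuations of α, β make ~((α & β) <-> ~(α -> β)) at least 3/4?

value 1: 2 assignments (counts)
value 3/4: 3 assignments (counts)
value 1/2: 6 assignments
value 1/4: 7 assignments
value 0: 7 assignments
So 5 of the 25 assignments meet the threshold.

5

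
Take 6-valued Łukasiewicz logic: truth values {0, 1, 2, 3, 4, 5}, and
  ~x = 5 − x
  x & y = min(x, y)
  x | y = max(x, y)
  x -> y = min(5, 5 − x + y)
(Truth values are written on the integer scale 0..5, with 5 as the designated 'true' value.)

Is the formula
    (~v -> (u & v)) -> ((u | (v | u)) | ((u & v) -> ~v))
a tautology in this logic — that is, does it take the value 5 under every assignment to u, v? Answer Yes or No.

Counterexample: take u = 2, v = 4.
~v = ~4 = 1
u & v = 2 & 4 = 2
~v -> (u & v) = 1 -> 2 = 5
v | u = 4 | 2 = 4
u | (v | u) = 2 | 4 = 4
u & v = 2 & 4 = 2
~v = ~4 = 1
(u & v) -> ~v = 2 -> 1 = 4
(u | (v | u)) | ((u & v) -> ~v) = 4 | 4 = 4
(~v -> (u & v)) -> ((u | (v | u)) | ((u & v) -> ~v)) = 5 -> 4 = 4
This gives 4 ≠ 5.

No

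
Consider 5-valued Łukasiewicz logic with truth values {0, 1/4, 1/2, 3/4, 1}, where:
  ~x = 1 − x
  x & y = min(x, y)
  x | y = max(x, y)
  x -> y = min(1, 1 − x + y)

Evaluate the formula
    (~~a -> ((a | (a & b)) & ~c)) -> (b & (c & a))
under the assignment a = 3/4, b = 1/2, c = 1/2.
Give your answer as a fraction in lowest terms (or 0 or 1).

~a = ~3/4 = 1/4
~~a = ~1/4 = 3/4
a & b = 3/4 & 1/2 = 1/2
a | (a & b) = 3/4 | 1/2 = 3/4
~c = ~1/2 = 1/2
(a | (a & b)) & ~c = 3/4 & 1/2 = 1/2
~~a -> ((a | (a & b)) & ~c) = 3/4 -> 1/2 = 3/4
c & a = 1/2 & 3/4 = 1/2
b & (c & a) = 1/2 & 1/2 = 1/2
(~~a -> ((a | (a & b)) & ~c)) -> (b & (c & a)) = 3/4 -> 1/2 = 3/4

3/4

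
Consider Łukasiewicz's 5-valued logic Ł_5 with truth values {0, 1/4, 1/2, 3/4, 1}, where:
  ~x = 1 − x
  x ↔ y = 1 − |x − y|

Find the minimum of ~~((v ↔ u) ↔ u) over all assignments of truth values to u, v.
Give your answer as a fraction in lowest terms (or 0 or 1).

Take u = 0, v = 0:
v ↔ u = 0 ↔ 0 = 1
(v ↔ u) ↔ u = 1 ↔ 0 = 0
~((v ↔ u) ↔ u) = ~0 = 1
~~((v ↔ u) ↔ u) = ~1 = 0
No assignment yields a value below 0, so this is the minimum.

0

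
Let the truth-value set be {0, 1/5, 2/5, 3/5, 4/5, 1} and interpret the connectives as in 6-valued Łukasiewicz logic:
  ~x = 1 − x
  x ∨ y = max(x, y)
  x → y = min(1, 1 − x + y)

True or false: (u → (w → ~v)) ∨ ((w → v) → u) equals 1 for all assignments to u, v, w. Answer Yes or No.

Counterexample: take u = 1/5, v = 1, w = 1.
~v = ~1 = 0
w → ~v = 1 → 0 = 0
u → (w → ~v) = 1/5 → 0 = 4/5
w → v = 1 → 1 = 1
(w → v) → u = 1 → 1/5 = 1/5
(u → (w → ~v)) ∨ ((w → v) → u) = 4/5 ∨ 1/5 = 4/5
This gives 4/5 ≠ 1.

No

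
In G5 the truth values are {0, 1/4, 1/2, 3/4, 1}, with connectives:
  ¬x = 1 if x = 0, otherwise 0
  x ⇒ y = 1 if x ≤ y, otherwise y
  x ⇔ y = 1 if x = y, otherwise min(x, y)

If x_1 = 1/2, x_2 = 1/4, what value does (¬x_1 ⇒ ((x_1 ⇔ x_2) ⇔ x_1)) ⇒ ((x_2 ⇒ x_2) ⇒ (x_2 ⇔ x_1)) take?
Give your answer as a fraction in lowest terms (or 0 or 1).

1/4

¬x_1 = ¬1/2 = 0
x_1 ⇔ x_2 = 1/2 ⇔ 1/4 = 1/4
(x_1 ⇔ x_2) ⇔ x_1 = 1/4 ⇔ 1/2 = 1/4
¬x_1 ⇒ ((x_1 ⇔ x_2) ⇔ x_1) = 0 ⇒ 1/4 = 1
x_2 ⇒ x_2 = 1/4 ⇒ 1/4 = 1
x_2 ⇔ x_1 = 1/4 ⇔ 1/2 = 1/4
(x_2 ⇒ x_2) ⇒ (x_2 ⇔ x_1) = 1 ⇒ 1/4 = 1/4
(¬x_1 ⇒ ((x_1 ⇔ x_2) ⇔ x_1)) ⇒ ((x_2 ⇒ x_2) ⇒ (x_2 ⇔ x_1)) = 1 ⇒ 1/4 = 1/4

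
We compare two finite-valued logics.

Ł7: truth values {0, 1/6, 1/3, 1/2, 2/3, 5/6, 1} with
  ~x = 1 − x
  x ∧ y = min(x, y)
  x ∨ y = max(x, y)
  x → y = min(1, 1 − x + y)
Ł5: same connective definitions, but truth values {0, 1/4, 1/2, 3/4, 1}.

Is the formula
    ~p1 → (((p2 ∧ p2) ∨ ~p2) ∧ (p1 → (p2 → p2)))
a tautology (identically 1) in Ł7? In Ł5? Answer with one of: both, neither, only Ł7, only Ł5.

neither

In Ł7: at p1 = 0, p2 = 1/6 the value is 5/6 — not a tautology.
In Ł5: at p1 = 0, p2 = 1/4 the value is 3/4 — not a tautology.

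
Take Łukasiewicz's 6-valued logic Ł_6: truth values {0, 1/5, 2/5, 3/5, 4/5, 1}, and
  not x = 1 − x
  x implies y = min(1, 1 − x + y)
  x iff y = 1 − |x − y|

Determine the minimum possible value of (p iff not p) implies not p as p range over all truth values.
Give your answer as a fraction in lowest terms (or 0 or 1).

Take p = 3/5:
not p = not 3/5 = 2/5
p iff not p = 3/5 iff 2/5 = 4/5
not p = not 3/5 = 2/5
(p iff not p) implies not p = 4/5 implies 2/5 = 3/5
No assignment yields a value below 3/5, so this is the minimum.

3/5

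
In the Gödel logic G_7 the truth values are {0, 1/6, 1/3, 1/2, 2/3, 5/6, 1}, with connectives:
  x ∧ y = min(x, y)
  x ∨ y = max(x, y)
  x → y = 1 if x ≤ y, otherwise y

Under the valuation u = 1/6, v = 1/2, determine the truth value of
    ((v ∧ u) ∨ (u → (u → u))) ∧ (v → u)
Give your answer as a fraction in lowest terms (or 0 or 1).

1/6

v ∧ u = 1/2 ∧ 1/6 = 1/6
u → u = 1/6 → 1/6 = 1
u → (u → u) = 1/6 → 1 = 1
(v ∧ u) ∨ (u → (u → u)) = 1/6 ∨ 1 = 1
v → u = 1/2 → 1/6 = 1/6
((v ∧ u) ∨ (u → (u → u))) ∧ (v → u) = 1 ∧ 1/6 = 1/6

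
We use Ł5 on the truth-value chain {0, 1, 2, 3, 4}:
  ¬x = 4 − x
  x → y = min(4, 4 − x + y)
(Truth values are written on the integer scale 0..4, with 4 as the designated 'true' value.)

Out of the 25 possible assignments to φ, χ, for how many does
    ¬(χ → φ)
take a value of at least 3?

3

value 4: 1 assignment (counts)
value 3: 2 assignments (counts)
value 2: 3 assignments
value 1: 4 assignments
value 0: 15 assignments
So 3 of the 25 assignments meet the threshold.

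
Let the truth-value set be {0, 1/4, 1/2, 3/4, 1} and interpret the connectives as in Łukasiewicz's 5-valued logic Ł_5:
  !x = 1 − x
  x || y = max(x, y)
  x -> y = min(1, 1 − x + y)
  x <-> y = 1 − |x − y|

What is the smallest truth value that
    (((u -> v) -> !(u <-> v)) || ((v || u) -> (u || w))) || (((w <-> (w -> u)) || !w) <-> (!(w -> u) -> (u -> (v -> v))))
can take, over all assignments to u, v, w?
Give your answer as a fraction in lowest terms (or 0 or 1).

Take u = 1/2, v = 1, w = 1/2:
u -> v = 1/2 -> 1 = 1
u <-> v = 1/2 <-> 1 = 1/2
!(u <-> v) = !1/2 = 1/2
(u -> v) -> !(u <-> v) = 1 -> 1/2 = 1/2
v || u = 1 || 1/2 = 1
u || w = 1/2 || 1/2 = 1/2
(v || u) -> (u || w) = 1 -> 1/2 = 1/2
((u -> v) -> !(u <-> v)) || ((v || u) -> (u || w)) = 1/2 || 1/2 = 1/2
w -> u = 1/2 -> 1/2 = 1
w <-> (w -> u) = 1/2 <-> 1 = 1/2
!w = !1/2 = 1/2
(w <-> (w -> u)) || !w = 1/2 || 1/2 = 1/2
w -> u = 1/2 -> 1/2 = 1
!(w -> u) = !1 = 0
v -> v = 1 -> 1 = 1
u -> (v -> v) = 1/2 -> 1 = 1
!(w -> u) -> (u -> (v -> v)) = 0 -> 1 = 1
((w <-> (w -> u)) || !w) <-> (!(w -> u) -> (u -> (v -> v))) = 1/2 <-> 1 = 1/2
(((u -> v) -> !(u <-> v)) || ((v || u) -> (u || w))) || (((w <-> (w -> u)) || !w) <-> (!(w -> u) -> (u -> (v -> v)))) = 1/2 || 1/2 = 1/2
No assignment yields a value below 1/2, so this is the minimum.

1/2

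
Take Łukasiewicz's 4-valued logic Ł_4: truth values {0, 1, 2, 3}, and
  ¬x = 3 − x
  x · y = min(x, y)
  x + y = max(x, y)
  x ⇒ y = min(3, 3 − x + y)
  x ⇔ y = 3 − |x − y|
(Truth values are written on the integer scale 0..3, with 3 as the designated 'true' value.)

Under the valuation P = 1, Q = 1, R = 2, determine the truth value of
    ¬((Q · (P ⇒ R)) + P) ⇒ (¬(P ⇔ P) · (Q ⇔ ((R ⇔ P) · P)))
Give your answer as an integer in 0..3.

1

P ⇒ R = 1 ⇒ 2 = 3
Q · (P ⇒ R) = 1 · 3 = 1
(Q · (P ⇒ R)) + P = 1 + 1 = 1
¬((Q · (P ⇒ R)) + P) = ¬1 = 2
P ⇔ P = 1 ⇔ 1 = 3
¬(P ⇔ P) = ¬3 = 0
R ⇔ P = 2 ⇔ 1 = 2
(R ⇔ P) · P = 2 · 1 = 1
Q ⇔ ((R ⇔ P) · P) = 1 ⇔ 1 = 3
¬(P ⇔ P) · (Q ⇔ ((R ⇔ P) · P)) = 0 · 3 = 0
¬((Q · (P ⇒ R)) + P) ⇒ (¬(P ⇔ P) · (Q ⇔ ((R ⇔ P) · P))) = 2 ⇒ 0 = 1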